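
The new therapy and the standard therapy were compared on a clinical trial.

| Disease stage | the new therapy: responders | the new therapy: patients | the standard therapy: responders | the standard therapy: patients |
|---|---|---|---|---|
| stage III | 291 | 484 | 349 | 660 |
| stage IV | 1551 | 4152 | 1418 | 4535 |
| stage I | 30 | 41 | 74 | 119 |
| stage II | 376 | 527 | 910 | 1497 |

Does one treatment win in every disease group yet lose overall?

No

Stage III: the new therapy 291/484 = 60.1%, the standard therapy 349/660 = 52.9% → the new therapy
Stage IV: the new therapy 1551/4152 = 37.4%, the standard therapy 1418/4535 = 31.3% → the new therapy
Stage I: the new therapy 30/41 = 73.2%, the standard therapy 74/119 = 62.2% → the new therapy
Stage II: the new therapy 376/527 = 71.3%, the standard therapy 910/1497 = 60.8% → the new therapy
Overall: the new therapy 2248/5204 = 43.2%, the standard therapy 2751/6811 = 40.4% → the new therapy
The new therapy wins overall and in every disease group — no reversal.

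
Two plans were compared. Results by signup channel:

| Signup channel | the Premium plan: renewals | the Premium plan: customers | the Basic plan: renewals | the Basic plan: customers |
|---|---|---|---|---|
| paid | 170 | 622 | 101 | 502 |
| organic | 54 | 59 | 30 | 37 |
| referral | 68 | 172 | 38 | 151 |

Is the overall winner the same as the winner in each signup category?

Yes

Paid: the Premium plan 170/622 = 27.3%, the Basic plan 101/502 = 20.1% → the Premium plan
Organic: the Premium plan 54/59 = 91.5%, the Basic plan 30/37 = 81.1% → the Premium plan
Referral: the Premium plan 68/172 = 39.5%, the Basic plan 38/151 = 25.2% → the Premium plan
Overall: the Premium plan 292/853 = 34.2%, the Basic plan 169/690 = 24.5% → the Premium plan
The Premium plan wins overall and in every signup group — no reversal.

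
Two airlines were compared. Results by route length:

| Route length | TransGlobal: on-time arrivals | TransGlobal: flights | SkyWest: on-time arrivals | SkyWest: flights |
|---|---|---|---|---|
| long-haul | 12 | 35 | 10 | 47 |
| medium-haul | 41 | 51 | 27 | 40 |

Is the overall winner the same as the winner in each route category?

Yes

Long-haul: TransGlobal 12/35 = 34.3%, SkyWest 10/47 = 21.3% → TransGlobal
Medium-haul: TransGlobal 41/51 = 80.4%, SkyWest 27/40 = 67.5% → TransGlobal
Overall: TransGlobal 53/86 = 61.6%, SkyWest 37/87 = 42.5% → TransGlobal
TransGlobal wins overall and in every route group — no reversal.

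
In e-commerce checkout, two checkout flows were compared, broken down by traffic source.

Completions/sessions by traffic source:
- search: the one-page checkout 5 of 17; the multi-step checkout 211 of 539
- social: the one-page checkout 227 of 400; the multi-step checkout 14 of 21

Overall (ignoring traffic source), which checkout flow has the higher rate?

Search: the one-page checkout 5/17 = 29.4%, the multi-step checkout 211/539 = 39.1% → the multi-step checkout
Social: the one-page checkout 227/400 = 56.8%, the multi-step checkout 14/21 = 66.7% → the multi-step checkout
Overall: the one-page checkout 232/417 = 55.6%, the multi-step checkout 225/560 = 40.2% → the one-page checkout
(The multi-step checkout wins every traffic group but the one-page checkout wins overall — the multi-step checkout's sessions skew toward the low-rate search group.)

the one-page checkout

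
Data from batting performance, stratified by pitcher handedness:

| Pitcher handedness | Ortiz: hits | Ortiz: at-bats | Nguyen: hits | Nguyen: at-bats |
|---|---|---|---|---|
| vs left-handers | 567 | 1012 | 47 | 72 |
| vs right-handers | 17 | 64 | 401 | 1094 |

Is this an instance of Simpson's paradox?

Vs left-handers: Ortiz 567/1012 = 56.0%, Nguyen 47/72 = 65.3% → Nguyen
Vs right-handers: Ortiz 17/64 = 26.6%, Nguyen 401/1094 = 36.7% → Nguyen
Overall: Ortiz 584/1076 = 54.3%, Nguyen 448/1166 = 38.4% → Ortiz
Nguyen wins each pitcher group but Ortiz wins overall — the comparison reverses. Nguyen's at-bats skew toward vs right-handers, which has a lower base rate.

Yes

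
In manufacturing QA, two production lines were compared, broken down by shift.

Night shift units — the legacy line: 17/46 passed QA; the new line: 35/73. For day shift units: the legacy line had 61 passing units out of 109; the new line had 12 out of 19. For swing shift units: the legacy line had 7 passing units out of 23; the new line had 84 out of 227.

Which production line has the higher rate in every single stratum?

Night shift: the legacy line 17/46 = 37.0%, the new line 35/73 = 47.9% → the new line
Day shift: the legacy line 61/109 = 56.0%, the new line 12/19 = 63.2% → the new line
Swing shift: the legacy line 7/23 = 30.4%, the new line 84/227 = 37.0% → the new line
The new line has the higher rate in all 3 groups.

the new line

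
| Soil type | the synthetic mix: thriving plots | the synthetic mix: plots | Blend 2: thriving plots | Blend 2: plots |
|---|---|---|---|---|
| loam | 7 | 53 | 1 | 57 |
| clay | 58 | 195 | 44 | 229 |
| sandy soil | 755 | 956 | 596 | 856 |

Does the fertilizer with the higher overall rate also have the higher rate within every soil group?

Loam: the synthetic mix 7/53 = 13.2%, Blend 2 1/57 = 1.8% → the synthetic mix
Clay: the synthetic mix 58/195 = 29.7%, Blend 2 44/229 = 19.2% → the synthetic mix
Sandy soil: the synthetic mix 755/956 = 79.0%, Blend 2 596/856 = 69.6% → the synthetic mix
Overall: the synthetic mix 820/1204 = 68.1%, Blend 2 641/1142 = 56.1% → the synthetic mix
The synthetic mix wins overall and in every soil group — no reversal.

Yes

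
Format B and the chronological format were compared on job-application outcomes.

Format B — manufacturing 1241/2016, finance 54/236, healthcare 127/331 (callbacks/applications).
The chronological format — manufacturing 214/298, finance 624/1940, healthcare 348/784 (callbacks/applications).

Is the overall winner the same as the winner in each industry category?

No

Manufacturing: Format B 1241/2016 = 61.6%, the chronological format 214/298 = 71.8% → the chronological format
Finance: Format B 54/236 = 22.9%, the chronological format 624/1940 = 32.2% → the chronological format
Healthcare: Format B 127/331 = 38.4%, the chronological format 348/784 = 44.4% → the chronological format
Overall: Format B 1422/2583 = 55.1%, the chronological format 1186/3022 = 39.2% → Format B
The chronological format wins each industry group but Format B wins overall — the comparison reverses. The chronological format's applications skew toward finance, which has a lower base rate.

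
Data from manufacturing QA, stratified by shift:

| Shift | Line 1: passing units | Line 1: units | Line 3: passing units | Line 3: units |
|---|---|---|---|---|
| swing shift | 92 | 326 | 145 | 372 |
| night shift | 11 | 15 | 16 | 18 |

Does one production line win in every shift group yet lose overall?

Swing shift: Line 1 92/326 = 28.2%, Line 3 145/372 = 39.0% → Line 3
Night shift: Line 1 11/15 = 73.3%, Line 3 16/18 = 88.9% → Line 3
Overall: Line 1 103/341 = 30.2%, Line 3 161/390 = 41.3% → Line 3
Line 3 wins overall and in every shift group — no reversal.

No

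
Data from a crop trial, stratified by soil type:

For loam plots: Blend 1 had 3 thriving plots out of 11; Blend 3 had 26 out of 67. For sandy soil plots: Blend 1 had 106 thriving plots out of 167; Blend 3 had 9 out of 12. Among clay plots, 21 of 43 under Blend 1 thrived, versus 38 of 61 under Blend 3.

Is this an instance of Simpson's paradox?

Yes

Loam: Blend 1 3/11 = 27.3%, Blend 3 26/67 = 38.8% → Blend 3
Sandy soil: Blend 1 106/167 = 63.5%, Blend 3 9/12 = 75.0% → Blend 3
Clay: Blend 1 21/43 = 48.8%, Blend 3 38/61 = 62.3% → Blend 3
Overall: Blend 1 130/221 = 58.8%, Blend 3 73/140 = 52.1% → Blend 1
Blend 3 wins each soil group but Blend 1 wins overall — the comparison reverses. Blend 3's plots skew toward loam, which has a lower base rate.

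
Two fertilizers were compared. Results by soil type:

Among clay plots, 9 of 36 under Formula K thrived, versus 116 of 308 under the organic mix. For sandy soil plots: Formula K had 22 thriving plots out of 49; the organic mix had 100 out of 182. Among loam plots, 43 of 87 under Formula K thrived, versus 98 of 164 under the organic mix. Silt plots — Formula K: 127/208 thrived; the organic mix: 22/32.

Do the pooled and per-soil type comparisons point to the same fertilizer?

Clay: Formula K 9/36 = 25.0%, the organic mix 116/308 = 37.7% → the organic mix
Sandy soil: Formula K 22/49 = 44.9%, the organic mix 100/182 = 54.9% → the organic mix
Loam: Formula K 43/87 = 49.4%, the organic mix 98/164 = 59.8% → the organic mix
Silt: Formula K 127/208 = 61.1%, the organic mix 22/32 = 68.8% → the organic mix
Overall: Formula K 201/380 = 52.9%, the organic mix 336/686 = 49.0% → Formula K
The organic mix wins each soil group but Formula K wins overall — the comparison reverses. The organic mix's plots skew toward clay, which has a lower base rate.

No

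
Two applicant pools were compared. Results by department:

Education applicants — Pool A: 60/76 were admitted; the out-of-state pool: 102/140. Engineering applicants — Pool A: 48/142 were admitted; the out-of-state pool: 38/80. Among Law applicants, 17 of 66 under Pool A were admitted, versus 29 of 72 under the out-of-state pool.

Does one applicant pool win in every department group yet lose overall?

No

Education: Pool A 60/76 = 78.9%, the out-of-state pool 102/140 = 72.9% → Pool A
Engineering: Pool A 48/142 = 33.8%, the out-of-state pool 38/80 = 47.5% → the out-of-state pool
Law: Pool A 17/66 = 25.8%, the out-of-state pool 29/72 = 40.3% → the out-of-state pool
Overall: Pool A 125/284 = 44.0%, the out-of-state pool 169/292 = 57.9% → the out-of-state pool
Neither sweeps: Pool A wins 1 of 3 groups, the out-of-state pool wins 2. The out-of-state pool wins overall but not every group — no Simpson reversal.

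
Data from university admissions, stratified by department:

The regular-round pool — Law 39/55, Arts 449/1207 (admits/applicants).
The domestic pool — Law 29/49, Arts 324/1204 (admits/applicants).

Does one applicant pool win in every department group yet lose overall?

No

Law: the regular-round pool 39/55 = 70.9%, the domestic pool 29/49 = 59.2% → the regular-round pool
Arts: the regular-round pool 449/1207 = 37.2%, the domestic pool 324/1204 = 26.9% → the regular-round pool
Overall: the regular-round pool 488/1262 = 38.7%, the domestic pool 353/1253 = 28.2% → the regular-round pool
The regular-round pool wins overall and in every department group — no reversal.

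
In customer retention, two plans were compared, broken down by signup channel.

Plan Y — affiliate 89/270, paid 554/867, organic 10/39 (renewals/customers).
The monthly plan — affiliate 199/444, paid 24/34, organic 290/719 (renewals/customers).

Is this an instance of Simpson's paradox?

Yes

Affiliate: Plan Y 89/270 = 33.0%, the monthly plan 199/444 = 44.8% → the monthly plan
Paid: Plan Y 554/867 = 63.9%, the monthly plan 24/34 = 70.6% → the monthly plan
Organic: Plan Y 10/39 = 25.6%, the monthly plan 290/719 = 40.3% → the monthly plan
Overall: Plan Y 653/1176 = 55.5%, the monthly plan 513/1197 = 42.9% → Plan Y
The monthly plan wins each signup group but Plan Y wins overall — the comparison reverses. The monthly plan's customers skew toward organic, which has a lower base rate.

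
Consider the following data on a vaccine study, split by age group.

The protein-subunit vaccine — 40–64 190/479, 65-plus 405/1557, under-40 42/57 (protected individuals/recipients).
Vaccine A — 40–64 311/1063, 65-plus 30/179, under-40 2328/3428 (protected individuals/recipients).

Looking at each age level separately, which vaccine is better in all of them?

40–64: the protein-subunit vaccine 190/479 = 39.7%, Vaccine A 311/1063 = 29.3% → the protein-subunit vaccine
65-plus: the protein-subunit vaccine 405/1557 = 26.0%, Vaccine A 30/179 = 16.8% → the protein-subunit vaccine
Under-40: the protein-subunit vaccine 42/57 = 73.7%, Vaccine A 2328/3428 = 67.9% → the protein-subunit vaccine
The protein-subunit vaccine has the higher rate in all 3 groups.

the protein-subunit vaccine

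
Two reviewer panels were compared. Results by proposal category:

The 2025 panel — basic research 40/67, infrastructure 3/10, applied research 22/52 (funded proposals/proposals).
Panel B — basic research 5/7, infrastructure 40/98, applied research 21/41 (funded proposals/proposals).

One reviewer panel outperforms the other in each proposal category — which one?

Basic research: the 2025 panel 40/67 = 59.7%, Panel B 5/7 = 71.4% → Panel B
Infrastructure: the 2025 panel 3/10 = 30.0%, Panel B 40/98 = 40.8% → Panel B
Applied research: the 2025 panel 22/52 = 42.3%, Panel B 21/41 = 51.2% → Panel B
Panel B has the higher rate in all 3 groups.

Panel B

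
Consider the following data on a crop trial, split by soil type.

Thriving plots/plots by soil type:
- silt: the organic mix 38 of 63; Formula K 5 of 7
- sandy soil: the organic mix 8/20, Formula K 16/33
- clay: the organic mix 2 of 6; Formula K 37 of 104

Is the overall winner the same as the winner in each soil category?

Silt: the organic mix 38/63 = 60.3%, Formula K 5/7 = 71.4% → Formula K
Sandy soil: the organic mix 8/20 = 40.0%, Formula K 16/33 = 48.5% → Formula K
Clay: the organic mix 2/6 = 33.3%, Formula K 37/104 = 35.6% → Formula K
Overall: the organic mix 48/89 = 53.9%, Formula K 58/144 = 40.3% → the organic mix
Formula K wins each soil group but the organic mix wins overall — the comparison reverses. Formula K's plots skew toward clay, which has a lower base rate.

No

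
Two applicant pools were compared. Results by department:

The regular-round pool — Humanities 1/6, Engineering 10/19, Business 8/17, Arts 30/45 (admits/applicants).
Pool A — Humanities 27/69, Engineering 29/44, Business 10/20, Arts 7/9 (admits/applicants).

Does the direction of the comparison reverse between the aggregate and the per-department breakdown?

Humanities: the regular-round pool 1/6 = 16.7%, Pool A 27/69 = 39.1% → Pool A
Engineering: the regular-round pool 10/19 = 52.6%, Pool A 29/44 = 65.9% → Pool A
Business: the regular-round pool 8/17 = 47.1%, Pool A 10/20 = 50.0% → Pool A
Arts: the regular-round pool 30/45 = 66.7%, Pool A 7/9 = 77.8% → Pool A
Overall: the regular-round pool 49/87 = 56.3%, Pool A 73/142 = 51.4% → the regular-round pool
Pool A wins each department group but the regular-round pool wins overall — the comparison reverses. Pool A's applicants skew toward Humanities, which has a lower base rate.

Yes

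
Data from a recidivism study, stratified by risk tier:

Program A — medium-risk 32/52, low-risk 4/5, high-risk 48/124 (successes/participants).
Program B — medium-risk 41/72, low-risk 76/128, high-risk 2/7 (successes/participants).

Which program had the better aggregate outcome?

Medium-risk: Program A 32/52 = 61.5%, Program B 41/72 = 56.9% → Program A
Low-risk: Program A 4/5 = 80.0%, Program B 76/128 = 59.4% → Program A
High-risk: Program A 48/124 = 38.7%, Program B 2/7 = 28.6% → Program A
Overall: Program A 84/181 = 46.4%, Program B 119/207 = 57.5% → Program B
(Program A wins every risk group but Program B wins overall — Program A's participants skew toward the low-rate high-risk group.)

Program B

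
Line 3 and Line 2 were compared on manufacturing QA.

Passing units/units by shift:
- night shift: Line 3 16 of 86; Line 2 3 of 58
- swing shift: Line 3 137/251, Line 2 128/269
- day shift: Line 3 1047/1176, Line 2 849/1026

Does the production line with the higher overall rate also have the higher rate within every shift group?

Yes

Night shift: Line 3 16/86 = 18.6%, Line 2 3/58 = 5.2% → Line 3
Swing shift: Line 3 137/251 = 54.6%, Line 2 128/269 = 47.6% → Line 3
Day shift: Line 3 1047/1176 = 89.0%, Line 2 849/1026 = 82.7% → Line 3
Overall: Line 3 1200/1513 = 79.3%, Line 2 980/1353 = 72.4% → Line 3
Line 3 wins overall and in every shift group — no reversal.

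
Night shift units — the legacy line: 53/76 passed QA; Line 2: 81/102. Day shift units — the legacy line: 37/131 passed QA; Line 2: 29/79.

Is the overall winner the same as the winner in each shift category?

Night shift: the legacy line 53/76 = 69.7%, Line 2 81/102 = 79.4% → Line 2
Day shift: the legacy line 37/131 = 28.2%, Line 2 29/79 = 36.7% → Line 2
Overall: the legacy line 90/207 = 43.5%, Line 2 110/181 = 60.8% → Line 2
Line 2 wins overall and in every shift group — no reversal.

Yes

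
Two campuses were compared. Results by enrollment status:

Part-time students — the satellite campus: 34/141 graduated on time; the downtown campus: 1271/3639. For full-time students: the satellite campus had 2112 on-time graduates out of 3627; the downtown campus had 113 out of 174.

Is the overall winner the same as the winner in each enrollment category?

Part-time: the satellite campus 34/141 = 24.1%, the downtown campus 1271/3639 = 34.9% → the downtown campus
Full-time: the satellite campus 2112/3627 = 58.2%, the downtown campus 113/174 = 64.9% → the downtown campus
Overall: the satellite campus 2146/3768 = 57.0%, the downtown campus 1384/3813 = 36.3% → the satellite campus
The downtown campus wins each enrollment group but the satellite campus wins overall — the comparison reverses. The downtown campus's students skew toward part-time, which has a lower base rate.

No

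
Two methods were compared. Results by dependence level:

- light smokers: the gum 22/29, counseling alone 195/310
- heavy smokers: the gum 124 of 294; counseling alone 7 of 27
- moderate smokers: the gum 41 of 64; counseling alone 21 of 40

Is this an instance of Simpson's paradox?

Light smokers: the gum 22/29 = 75.9%, counseling alone 195/310 = 62.9% → the gum
Heavy smokers: the gum 124/294 = 42.2%, counseling alone 7/27 = 25.9% → the gum
Moderate smokers: the gum 41/64 = 64.1%, counseling alone 21/40 = 52.5% → the gum
Overall: the gum 187/387 = 48.3%, counseling alone 223/377 = 59.2% → counseling alone
The gum wins each dependence group but counseling alone wins overall — the comparison reverses. The gum's participants skew toward heavy smokers, which has a lower base rate.

Yes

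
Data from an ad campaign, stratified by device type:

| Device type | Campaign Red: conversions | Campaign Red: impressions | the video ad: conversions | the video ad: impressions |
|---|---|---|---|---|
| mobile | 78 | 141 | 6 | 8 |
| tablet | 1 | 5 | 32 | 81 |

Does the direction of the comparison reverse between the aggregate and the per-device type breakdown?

Mobile: Campaign Red 78/141 = 55.3%, the video ad 6/8 = 75.0% → the video ad
Tablet: Campaign Red 1/5 = 20.0%, the video ad 32/81 = 39.5% → the video ad
Overall: Campaign Red 79/146 = 54.1%, the video ad 38/89 = 42.7% → Campaign Red
The video ad wins each device group but Campaign Red wins overall — the comparison reverses. The video ad's impressions skew toward tablet, which has a lower base rate.

Yes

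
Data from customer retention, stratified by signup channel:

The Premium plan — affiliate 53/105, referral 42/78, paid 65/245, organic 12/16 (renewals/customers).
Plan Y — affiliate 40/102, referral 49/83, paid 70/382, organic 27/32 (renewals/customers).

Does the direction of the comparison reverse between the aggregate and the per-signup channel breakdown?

Affiliate: the Premium plan 53/105 = 50.5%, Plan Y 40/102 = 39.2% → the Premium plan
Referral: the Premium plan 42/78 = 53.8%, Plan Y 49/83 = 59.0% → Plan Y
Paid: the Premium plan 65/245 = 26.5%, Plan Y 70/382 = 18.3% → the Premium plan
Organic: the Premium plan 12/16 = 75.0%, Plan Y 27/32 = 84.4% → Plan Y
Overall: the Premium plan 172/444 = 38.7%, Plan Y 186/599 = 31.1% → the Premium plan
Neither sweeps: the Premium plan wins 2 of 4 groups, Plan Y wins 2. The Premium plan wins overall but not every group — no Simpson reversal.

No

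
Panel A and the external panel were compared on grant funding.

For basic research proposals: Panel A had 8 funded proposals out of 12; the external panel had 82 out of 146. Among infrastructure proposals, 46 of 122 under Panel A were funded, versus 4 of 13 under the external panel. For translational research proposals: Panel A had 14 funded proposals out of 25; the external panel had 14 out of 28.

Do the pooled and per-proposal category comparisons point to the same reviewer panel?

No

Basic research: Panel A 8/12 = 66.7%, the external panel 82/146 = 56.2% → Panel A
Infrastructure: Panel A 46/122 = 37.7%, the external panel 4/13 = 30.8% → Panel A
Translational research: Panel A 14/25 = 56.0%, the external panel 14/28 = 50.0% → Panel A
Overall: Panel A 68/159 = 42.8%, the external panel 100/187 = 53.5% → the external panel
Panel A wins each proposal group but the external panel wins overall — the comparison reverses. Panel A's proposals skew toward infrastructure, which has a lower base rate.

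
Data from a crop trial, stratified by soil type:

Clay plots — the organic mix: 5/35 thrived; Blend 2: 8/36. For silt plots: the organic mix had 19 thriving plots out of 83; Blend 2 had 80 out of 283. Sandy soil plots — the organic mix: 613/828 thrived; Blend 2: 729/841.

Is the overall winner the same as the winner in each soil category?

Clay: the organic mix 5/35 = 14.3%, Blend 2 8/36 = 22.2% → Blend 2
Silt: the organic mix 19/83 = 22.9%, Blend 2 80/283 = 28.3% → Blend 2
Sandy soil: the organic mix 613/828 = 74.0%, Blend 2 729/841 = 86.7% → Blend 2
Overall: the organic mix 637/946 = 67.3%, Blend 2 817/1160 = 70.4% → Blend 2
Blend 2 wins overall and in every soil group — no reversal.

Yes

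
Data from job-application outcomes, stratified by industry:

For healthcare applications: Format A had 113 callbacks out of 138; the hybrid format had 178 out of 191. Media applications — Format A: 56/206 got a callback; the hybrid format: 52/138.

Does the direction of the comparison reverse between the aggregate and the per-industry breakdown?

No

Healthcare: Format A 113/138 = 81.9%, the hybrid format 178/191 = 93.2% → the hybrid format
Media: Format A 56/206 = 27.2%, the hybrid format 52/138 = 37.7% → the hybrid format
Overall: Format A 169/344 = 49.1%, the hybrid format 230/329 = 69.9% → the hybrid format
The hybrid format wins overall and in every industry group — no reversal.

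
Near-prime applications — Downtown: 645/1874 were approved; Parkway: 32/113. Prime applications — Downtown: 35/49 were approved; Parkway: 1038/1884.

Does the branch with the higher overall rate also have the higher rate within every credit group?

No

Near-prime: Downtown 645/1874 = 34.4%, Parkway 32/113 = 28.3% → Downtown
Prime: Downtown 35/49 = 71.4%, Parkway 1038/1884 = 55.1% → Downtown
Overall: Downtown 680/1923 = 35.4%, Parkway 1070/1997 = 53.6% → Parkway
Downtown wins each credit group but Parkway wins overall — the comparison reverses. Downtown's applications skew toward near-prime, which has a lower base rate.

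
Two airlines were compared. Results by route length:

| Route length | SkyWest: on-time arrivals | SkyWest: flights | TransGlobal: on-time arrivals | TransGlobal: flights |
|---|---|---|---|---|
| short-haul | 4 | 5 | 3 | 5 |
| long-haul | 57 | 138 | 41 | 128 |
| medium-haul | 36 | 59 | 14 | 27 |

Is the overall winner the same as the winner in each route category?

Yes

Short-haul: SkyWest 4/5 = 80.0%, TransGlobal 3/5 = 60.0% → SkyWest
Long-haul: SkyWest 57/138 = 41.3%, TransGlobal 41/128 = 32.0% → SkyWest
Medium-haul: SkyWest 36/59 = 61.0%, TransGlobal 14/27 = 51.9% → SkyWest
Overall: SkyWest 97/202 = 48.0%, TransGlobal 58/160 = 36.2% → SkyWest
SkyWest wins overall and in every route group — no reversal.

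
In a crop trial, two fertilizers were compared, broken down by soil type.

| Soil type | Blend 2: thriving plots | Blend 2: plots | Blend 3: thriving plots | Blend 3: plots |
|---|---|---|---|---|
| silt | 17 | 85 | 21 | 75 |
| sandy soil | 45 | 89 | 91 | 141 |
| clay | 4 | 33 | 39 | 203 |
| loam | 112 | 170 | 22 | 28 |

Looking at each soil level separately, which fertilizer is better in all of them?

Silt: Blend 2 17/85 = 20.0%, Blend 3 21/75 = 28.0% → Blend 3
Sandy soil: Blend 2 45/89 = 50.6%, Blend 3 91/141 = 64.5% → Blend 3
Clay: Blend 2 4/33 = 12.1%, Blend 3 39/203 = 19.2% → Blend 3
Loam: Blend 2 112/170 = 65.9%, Blend 3 22/28 = 78.6% → Blend 3
Blend 3 has the higher rate in all 4 groups.

Blend 3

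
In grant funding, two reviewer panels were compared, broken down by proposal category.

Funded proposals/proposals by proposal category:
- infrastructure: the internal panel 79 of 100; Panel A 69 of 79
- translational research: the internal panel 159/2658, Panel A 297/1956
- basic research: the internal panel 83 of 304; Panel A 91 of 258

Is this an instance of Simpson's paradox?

No

Infrastructure: the internal panel 79/100 = 79.0%, Panel A 69/79 = 87.3% → Panel A
Translational research: the internal panel 159/2658 = 6.0%, Panel A 297/1956 = 15.2% → Panel A
Basic research: the internal panel 83/304 = 27.3%, Panel A 91/258 = 35.3% → Panel A
Overall: the internal panel 321/3062 = 10.5%, Panel A 457/2293 = 19.9% → Panel A
Panel A wins overall and in every proposal group — no reversal.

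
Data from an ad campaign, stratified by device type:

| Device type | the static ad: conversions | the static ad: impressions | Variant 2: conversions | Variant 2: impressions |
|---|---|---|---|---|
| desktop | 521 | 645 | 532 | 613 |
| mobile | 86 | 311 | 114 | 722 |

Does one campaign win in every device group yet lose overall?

No

Desktop: the static ad 521/645 = 80.8%, Variant 2 532/613 = 86.8% → Variant 2
Mobile: the static ad 86/311 = 27.7%, Variant 2 114/722 = 15.8% → the static ad
Overall: the static ad 607/956 = 63.5%, Variant 2 646/1335 = 48.4% → the static ad
Neither sweeps: the static ad wins 1 of 2 groups, Variant 2 wins 1. The static ad wins overall but not every group — no Simpson reversal.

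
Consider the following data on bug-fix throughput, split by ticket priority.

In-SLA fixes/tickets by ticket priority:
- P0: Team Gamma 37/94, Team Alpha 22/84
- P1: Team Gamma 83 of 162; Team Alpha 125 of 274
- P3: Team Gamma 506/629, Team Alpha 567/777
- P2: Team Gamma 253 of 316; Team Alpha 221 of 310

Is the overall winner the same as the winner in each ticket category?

P0: Team Gamma 37/94 = 39.4%, Team Alpha 22/84 = 26.2% → Team Gamma
P1: Team Gamma 83/162 = 51.2%, Team Alpha 125/274 = 45.6% → Team Gamma
P3: Team Gamma 506/629 = 80.4%, Team Alpha 567/777 = 73.0% → Team Gamma
P2: Team Gamma 253/316 = 80.1%, Team Alpha 221/310 = 71.3% → Team Gamma
Overall: Team Gamma 879/1201 = 73.2%, Team Alpha 935/1445 = 64.7% → Team Gamma
Team Gamma wins overall and in every ticket group — no reversal.

Yes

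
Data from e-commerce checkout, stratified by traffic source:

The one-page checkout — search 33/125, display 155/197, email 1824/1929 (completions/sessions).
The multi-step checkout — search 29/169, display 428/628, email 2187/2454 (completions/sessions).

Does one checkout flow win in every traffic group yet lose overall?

Search: the one-page checkout 33/125 = 26.4%, the multi-step checkout 29/169 = 17.2% → the one-page checkout
Display: the one-page checkout 155/197 = 78.7%, the multi-step checkout 428/628 = 68.2% → the one-page checkout
Email: the one-page checkout 1824/1929 = 94.6%, the multi-step checkout 2187/2454 = 89.1% → the one-page checkout
Overall: the one-page checkout 2012/2251 = 89.4%, the multi-step checkout 2644/3251 = 81.3% → the one-page checkout
The one-page checkout wins overall and in every traffic group — no reversal.

No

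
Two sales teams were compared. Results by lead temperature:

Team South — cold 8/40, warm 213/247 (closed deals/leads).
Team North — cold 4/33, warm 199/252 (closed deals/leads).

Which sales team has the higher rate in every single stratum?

Cold: Team South 8/40 = 20.0%, Team North 4/33 = 12.1% → Team South
Warm: Team South 213/247 = 86.2%, Team North 199/252 = 79.0% → Team South
Team South has the higher rate in both groups.

Team South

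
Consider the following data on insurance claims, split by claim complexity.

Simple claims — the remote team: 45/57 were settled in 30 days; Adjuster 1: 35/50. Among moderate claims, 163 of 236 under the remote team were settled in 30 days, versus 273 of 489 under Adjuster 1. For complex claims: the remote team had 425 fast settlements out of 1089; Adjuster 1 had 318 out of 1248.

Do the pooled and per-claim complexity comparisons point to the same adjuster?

Yes

Simple: the remote team 45/57 = 78.9%, Adjuster 1 35/50 = 70.0% → the remote team
Moderate: the remote team 163/236 = 69.1%, Adjuster 1 273/489 = 55.8% → the remote team
Complex: the remote team 425/1089 = 39.0%, Adjuster 1 318/1248 = 25.5% → the remote team
Overall: the remote team 633/1382 = 45.8%, Adjuster 1 626/1787 = 35.0% → the remote team
The remote team wins overall and in every claim group — no reversal.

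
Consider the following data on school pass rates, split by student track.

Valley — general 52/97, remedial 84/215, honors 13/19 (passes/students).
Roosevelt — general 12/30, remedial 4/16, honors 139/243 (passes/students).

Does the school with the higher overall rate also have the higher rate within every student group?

No

General: Valley 52/97 = 53.6%, Roosevelt 12/30 = 40.0% → Valley
Remedial: Valley 84/215 = 39.1%, Roosevelt 4/16 = 25.0% → Valley
Honors: Valley 13/19 = 68.4%, Roosevelt 139/243 = 57.2% → Valley
Overall: Valley 149/331 = 45.0%, Roosevelt 155/289 = 53.6% → Roosevelt
Valley wins each student group but Roosevelt wins overall — the comparison reverses. Valley's students skew toward remedial, which has a lower base rate.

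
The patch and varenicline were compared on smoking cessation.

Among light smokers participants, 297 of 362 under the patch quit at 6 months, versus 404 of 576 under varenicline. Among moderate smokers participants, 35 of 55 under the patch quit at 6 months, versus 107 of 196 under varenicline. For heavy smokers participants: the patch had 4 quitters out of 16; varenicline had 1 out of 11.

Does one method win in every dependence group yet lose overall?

Light smokers: the patch 297/362 = 82.0%, varenicline 404/576 = 70.1% → the patch
Moderate smokers: the patch 35/55 = 63.6%, varenicline 107/196 = 54.6% → the patch
Heavy smokers: the patch 4/16 = 25.0%, varenicline 1/11 = 9.1% → the patch
Overall: the patch 336/433 = 77.6%, varenicline 512/783 = 65.4% → the patch
The patch wins overall and in every dependence group — no reversal.

No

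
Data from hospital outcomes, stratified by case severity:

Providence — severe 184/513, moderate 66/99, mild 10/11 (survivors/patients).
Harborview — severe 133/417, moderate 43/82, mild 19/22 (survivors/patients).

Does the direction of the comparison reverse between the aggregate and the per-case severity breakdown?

No

Severe: Providence 184/513 = 35.9%, Harborview 133/417 = 31.9% → Providence
Moderate: Providence 66/99 = 66.7%, Harborview 43/82 = 52.4% → Providence
Mild: Providence 10/11 = 90.9%, Harborview 19/22 = 86.4% → Providence
Overall: Providence 260/623 = 41.7%, Harborview 195/521 = 37.4% → Providence
Providence wins overall and in every case group — no reversal.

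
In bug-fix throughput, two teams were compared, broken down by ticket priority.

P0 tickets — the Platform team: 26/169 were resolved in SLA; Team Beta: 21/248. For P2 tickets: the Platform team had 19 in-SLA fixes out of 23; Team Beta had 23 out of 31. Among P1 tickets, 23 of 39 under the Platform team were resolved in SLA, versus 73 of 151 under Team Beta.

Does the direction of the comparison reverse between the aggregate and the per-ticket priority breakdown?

P0: the Platform team 26/169 = 15.4%, Team Beta 21/248 = 8.5% → the Platform team
P2: the Platform team 19/23 = 82.6%, Team Beta 23/31 = 74.2% → the Platform team
P1: the Platform team 23/39 = 59.0%, Team Beta 73/151 = 48.3% → the Platform team
Overall: the Platform team 68/231 = 29.4%, Team Beta 117/430 = 27.2% → the Platform team
The Platform team wins overall and in every ticket group — no reversal.

No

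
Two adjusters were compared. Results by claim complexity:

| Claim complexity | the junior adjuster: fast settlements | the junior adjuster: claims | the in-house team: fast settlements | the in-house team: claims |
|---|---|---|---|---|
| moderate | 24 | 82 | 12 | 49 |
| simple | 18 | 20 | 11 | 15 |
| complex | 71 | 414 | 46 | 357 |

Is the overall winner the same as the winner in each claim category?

Yes

Moderate: the junior adjuster 24/82 = 29.3%, the in-house team 12/49 = 24.5% → the junior adjuster
Simple: the junior adjuster 18/20 = 90.0%, the in-house team 11/15 = 73.3% → the junior adjuster
Complex: the junior adjuster 71/414 = 17.1%, the in-house team 46/357 = 12.9% → the junior adjuster
Overall: the junior adjuster 113/516 = 21.9%, the in-house team 69/421 = 16.4% → the junior adjuster
The junior adjuster wins overall and in every claim group — no reversal.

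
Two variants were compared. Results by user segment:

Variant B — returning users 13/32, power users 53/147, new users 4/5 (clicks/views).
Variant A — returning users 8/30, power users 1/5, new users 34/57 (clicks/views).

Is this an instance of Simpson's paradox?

Yes

Returning users: Variant B 13/32 = 40.6%, Variant A 8/30 = 26.7% → Variant B
Power users: Variant B 53/147 = 36.1%, Variant A 1/5 = 20.0% → Variant B
New users: Variant B 4/5 = 80.0%, Variant A 34/57 = 59.6% → Variant B
Overall: Variant B 70/184 = 38.0%, Variant A 43/92 = 46.7% → Variant A
Variant B wins each user group but Variant A wins overall — the comparison reverses. Variant B's views skew toward power users, which has a lower base rate.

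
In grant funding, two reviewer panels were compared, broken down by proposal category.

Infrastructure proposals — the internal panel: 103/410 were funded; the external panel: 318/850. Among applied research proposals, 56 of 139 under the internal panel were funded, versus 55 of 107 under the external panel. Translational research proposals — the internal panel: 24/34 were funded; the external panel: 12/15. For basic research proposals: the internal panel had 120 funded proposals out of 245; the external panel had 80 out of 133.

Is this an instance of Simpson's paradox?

No

Infrastructure: the internal panel 103/410 = 25.1%, the external panel 318/850 = 37.4% → the external panel
Applied research: the internal panel 56/139 = 40.3%, the external panel 55/107 = 51.4% → the external panel
Translational research: the internal panel 24/34 = 70.6%, the external panel 12/15 = 80.0% → the external panel
Basic research: the internal panel 120/245 = 49.0%, the external panel 80/133 = 60.2% → the external panel
Overall: the internal panel 303/828 = 36.6%, the external panel 465/1105 = 42.1% → the external panel
The external panel wins overall and in every proposal group — no reversal.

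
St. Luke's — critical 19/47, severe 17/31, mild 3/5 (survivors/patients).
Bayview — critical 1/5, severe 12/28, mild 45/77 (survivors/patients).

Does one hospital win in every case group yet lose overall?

Yes

Critical: St. Luke's 19/47 = 40.4%, Bayview 1/5 = 20.0% → St. Luke's
Severe: St. Luke's 17/31 = 54.8%, Bayview 12/28 = 42.9% → St. Luke's
Mild: St. Luke's 3/5 = 60.0%, Bayview 45/77 = 58.4% → St. Luke's
Overall: St. Luke's 39/83 = 47.0%, Bayview 58/110 = 52.7% → Bayview
St. Luke's wins each case group but Bayview wins overall — the comparison reverses. St. Luke's's patients skew toward critical, which has a lower base rate.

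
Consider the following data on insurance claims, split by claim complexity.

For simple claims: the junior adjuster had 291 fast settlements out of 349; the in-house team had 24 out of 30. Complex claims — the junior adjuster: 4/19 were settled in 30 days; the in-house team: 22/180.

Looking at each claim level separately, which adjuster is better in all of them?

Simple: the junior adjuster 291/349 = 83.4%, the in-house team 24/30 = 80.0% → the junior adjuster
Complex: the junior adjuster 4/19 = 21.1%, the in-house team 22/180 = 12.2% → the junior adjuster
The junior adjuster has the higher rate in both groups.

the junior adjuster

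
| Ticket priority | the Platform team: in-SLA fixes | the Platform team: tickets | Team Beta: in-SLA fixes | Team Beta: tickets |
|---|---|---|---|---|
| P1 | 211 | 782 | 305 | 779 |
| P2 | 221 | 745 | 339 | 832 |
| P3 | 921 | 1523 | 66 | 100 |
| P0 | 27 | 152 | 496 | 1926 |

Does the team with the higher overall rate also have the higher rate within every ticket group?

No

P1: the Platform team 211/782 = 27.0%, Team Beta 305/779 = 39.2% → Team Beta
P2: the Platform team 221/745 = 29.7%, Team Beta 339/832 = 40.7% → Team Beta
P3: the Platform team 921/1523 = 60.5%, Team Beta 66/100 = 66.0% → Team Beta
P0: the Platform team 27/152 = 17.8%, Team Beta 496/1926 = 25.8% → Team Beta
Overall: the Platform team 1380/3202 = 43.1%, Team Beta 1206/3637 = 33.2% → the Platform team
Team Beta wins each ticket group but the Platform team wins overall — the comparison reverses. Team Beta's tickets skew toward P0, which has a lower base rate.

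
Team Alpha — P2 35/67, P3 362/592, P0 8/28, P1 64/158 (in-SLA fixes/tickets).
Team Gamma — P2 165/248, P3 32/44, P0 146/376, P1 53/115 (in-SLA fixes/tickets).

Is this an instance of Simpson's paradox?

P2: Team Alpha 35/67 = 52.2%, Team Gamma 165/248 = 66.5% → Team Gamma
P3: Team Alpha 362/592 = 61.1%, Team Gamma 32/44 = 72.7% → Team Gamma
P0: Team Alpha 8/28 = 28.6%, Team Gamma 146/376 = 38.8% → Team Gamma
P1: Team Alpha 64/158 = 40.5%, Team Gamma 53/115 = 46.1% → Team Gamma
Overall: Team Alpha 469/845 = 55.5%, Team Gamma 396/783 = 50.6% → Team Alpha
Team Gamma wins each ticket group but Team Alpha wins overall — the comparison reverses. Team Gamma's tickets skew toward P0, which has a lower base rate.

Yes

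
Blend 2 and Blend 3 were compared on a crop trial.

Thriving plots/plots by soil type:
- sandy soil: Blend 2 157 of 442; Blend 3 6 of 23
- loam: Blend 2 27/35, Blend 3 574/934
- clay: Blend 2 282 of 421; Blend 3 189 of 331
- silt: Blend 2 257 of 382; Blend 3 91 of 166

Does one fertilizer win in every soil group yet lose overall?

Sandy soil: Blend 2 157/442 = 35.5%, Blend 3 6/23 = 26.1% → Blend 2
Loam: Blend 2 27/35 = 77.1%, Blend 3 574/934 = 61.5% → Blend 2
Clay: Blend 2 282/421 = 67.0%, Blend 3 189/331 = 57.1% → Blend 2
Silt: Blend 2 257/382 = 67.3%, Blend 3 91/166 = 54.8% → Blend 2
Overall: Blend 2 723/1280 = 56.5%, Blend 3 860/1454 = 59.1% → Blend 3
Blend 2 wins each soil group but Blend 3 wins overall — the comparison reverses. Blend 2's plots skew toward sandy soil, which has a lower base rate.

Yes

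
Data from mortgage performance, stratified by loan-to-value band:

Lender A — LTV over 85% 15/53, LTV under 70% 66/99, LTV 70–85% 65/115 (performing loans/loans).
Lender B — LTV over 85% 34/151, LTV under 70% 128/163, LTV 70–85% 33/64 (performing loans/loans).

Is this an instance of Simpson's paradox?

No

LTV over 85%: Lender A 15/53 = 28.3%, Lender B 34/151 = 22.5% → Lender A
LTV under 70%: Lender A 66/99 = 66.7%, Lender B 128/163 = 78.5% → Lender B
LTV 70–85%: Lender A 65/115 = 56.5%, Lender B 33/64 = 51.6% → Lender A
Overall: Lender A 146/267 = 54.7%, Lender B 195/378 = 51.6% → Lender A
Neither sweeps: Lender A wins 2 of 3 groups, Lender B wins 1. Lender A wins overall but not every group — no Simpson reversal.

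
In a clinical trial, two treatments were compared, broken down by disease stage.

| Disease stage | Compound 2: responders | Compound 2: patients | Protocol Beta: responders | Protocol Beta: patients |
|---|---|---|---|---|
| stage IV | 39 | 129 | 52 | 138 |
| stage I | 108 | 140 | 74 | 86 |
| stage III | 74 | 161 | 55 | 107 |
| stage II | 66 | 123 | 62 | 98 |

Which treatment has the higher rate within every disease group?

Protocol Beta

Stage IV: Compound 2 39/129 = 30.2%, Protocol Beta 52/138 = 37.7% → Protocol Beta
Stage I: Compound 2 108/140 = 77.1%, Protocol Beta 74/86 = 86.0% → Protocol Beta
Stage III: Compound 2 74/161 = 46.0%, Protocol Beta 55/107 = 51.4% → Protocol Beta
Stage II: Compound 2 66/123 = 53.7%, Protocol Beta 62/98 = 63.3% → Protocol Beta
Protocol Beta has the higher rate in all 4 groups.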